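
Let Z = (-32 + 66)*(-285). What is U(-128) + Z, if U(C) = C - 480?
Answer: -10298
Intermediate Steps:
U(C) = -480 + C
Z = -9690 (Z = 34*(-285) = -9690)
U(-128) + Z = (-480 - 128) - 9690 = -608 - 9690 = -10298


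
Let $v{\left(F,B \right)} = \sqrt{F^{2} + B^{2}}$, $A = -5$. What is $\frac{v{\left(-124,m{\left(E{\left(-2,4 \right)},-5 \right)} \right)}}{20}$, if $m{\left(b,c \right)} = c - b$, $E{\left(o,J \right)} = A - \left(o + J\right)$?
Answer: $\frac{\sqrt{3845}}{10} \approx 6.2008$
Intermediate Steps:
$E{\left(o,J \right)} = -5 - J - o$ ($E{\left(o,J \right)} = -5 - \left(o + J\right) = -5 - \left(J + o\right) = -5 - J - o$)
$v{\left(F,B \right)} = \sqrt{B^{2} + F^{2}}$
$\frac{v{\left(-124,m{\left(E{\left(-2,4 \right)},-5 \right)} \right)}}{20} = \frac{\sqrt{\left(-5 - \left(-5 - 4 - -2\right)\right)^{2} + \left(-124\right)^{2}}}{20} = \sqrt{\left(-5 - \left(-5 - 4 + 2\right)\right)^{2} + 15376} \cdot \frac{1}{20} = \sqrt{\left(-5 - -7\right)^{2} + 15376} \cdot \frac{1}{20} = \sqrt{\left(-5 + 7\right)^{2} + 15376} \cdot \frac{1}{20} = \sqrt{2^{2} + 15376} \cdot \frac{1}{20} = \sqrt{4 + 15376} \cdot \frac{1}{20} = \sqrt{15380} \cdot \frac{1}{20} = 2 \sqrt{3845} \cdot \frac{1}{20} = \frac{\sqrt{3845}}{10}$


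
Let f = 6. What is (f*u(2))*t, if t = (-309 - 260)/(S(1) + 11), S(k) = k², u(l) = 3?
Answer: -1707/2 ≈ -853.50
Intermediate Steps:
t = -569/12 (t = (-309 - 260)/(1² + 11) = -569/(1 + 11) = -569/12 ≈ -47.417)
(f*u(2))*t = (6*3)*(-569/12) = 18*(-569/12) = -1707/2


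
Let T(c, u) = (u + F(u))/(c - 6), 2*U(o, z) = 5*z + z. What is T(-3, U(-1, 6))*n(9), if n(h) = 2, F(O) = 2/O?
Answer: -326/81 ≈ -4.0247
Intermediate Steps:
U(o, z) = 3*z (U(o, z) = (5*z + z)/2 = (6*z)/2 = 3*z)
T(c, u) = (u + 2/u)/(-6 + c) (T(c, u) = (u + 2/u)/(c - 6) = (u + 2/u)/(-6 + c))
T(-3, U(-1, 6))*n(9) = ((2 + (3*6)²)/(((3*6))*(-6 - 3)))*2 = ((2 + 18²)/(18*(-9)))*2 = ((1/18)*(-⅑)*(2 + 324))*2 = ((1/18)*(-⅑)*326)*2 = -163/81*2 = -326/81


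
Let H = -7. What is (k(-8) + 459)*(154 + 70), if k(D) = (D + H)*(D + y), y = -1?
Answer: 133056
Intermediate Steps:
k(D) = (-1 + D)*(-7 + D) (k(D) = (D - 7)*(D - 1) = (-7 + D)*(-1 + D) = (-1 + D)*(-7 + D))
(k(-8) + 459)*(154 + 70) = ((7 + (-8)**2 - 8*(-8)) + 459)*(154 + 70) = ((7 + 64 + 64) + 459)*224 = (135 + 459)*224 = 594*224 = 133056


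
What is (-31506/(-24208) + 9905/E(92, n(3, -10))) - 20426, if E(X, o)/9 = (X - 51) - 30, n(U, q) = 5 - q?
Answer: -273651061/13464 ≈ -20325.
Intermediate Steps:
E(X, o) = -729 + 9*X (E(X, o) = 9*((X - 51) - 30) = 9*((-51 + X) - 30) = 9*(-81 + X) = -729 + 9*X)
(-31506/(-24208) + 9905/E(92, n(3, -10))) - 20426 = (-31506/(-24208) + 9905/(-729 + 9*92)) - 20426 = (-31506*(-1/24208) + 9905/(-729 + 828)) - 20426 = (177/136 + 9905/99) - 20426 = 1364603/13464 - 20426 = -273651061/13464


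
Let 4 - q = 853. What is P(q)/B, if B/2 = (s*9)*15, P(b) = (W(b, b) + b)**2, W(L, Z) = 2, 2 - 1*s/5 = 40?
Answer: -717409/51300 ≈ -13.985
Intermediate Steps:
s = -190 (s = 10 - 5*40 = 10 - 200 = -190)
q = -849 (q = 4 - 1*853 = 4 - 853 = -849)
P(b) = (2 + b)**2
B = -51300 (B = 2*(-190*9*15) = 2*(-1710*15) = 2*(-25650) = -51300)
P(q)/B = (2 - 849)**2/(-51300) = (-847)**2*(-1/51300) = 717409*(-1/51300) = -717409/51300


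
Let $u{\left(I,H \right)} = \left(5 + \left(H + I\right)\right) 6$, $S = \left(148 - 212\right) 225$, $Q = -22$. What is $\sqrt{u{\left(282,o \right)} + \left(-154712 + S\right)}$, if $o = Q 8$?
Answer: $i \sqrt{168446} \approx 410.42 i$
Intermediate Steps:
$o = -176$ ($o = \left(-22\right) 8 = -176$)
$S = -14400$ ($S = \left(-64\right) 225 = -14400$)
$u{\left(I,H \right)} = 30 + 6 H + 6 I$ ($u{\left(I,H \right)} = \left(5 + H + I\right) 6 = 30 + 6 H + 6 I$)
$\sqrt{u{\left(282,o \right)} + \left(-154712 + S\right)} = \sqrt{\left(30 + 6 \left(-176\right) + 6 \cdot 282\right) - 169112} = \sqrt{\left(30 - 1056 + 1692\right) - 169112} = \sqrt{666 - 169112} = \sqrt{-168446} = i \sqrt{168446}$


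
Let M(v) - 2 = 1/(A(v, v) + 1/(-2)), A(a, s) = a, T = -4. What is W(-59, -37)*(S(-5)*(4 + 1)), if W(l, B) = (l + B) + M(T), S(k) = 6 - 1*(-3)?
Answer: -4240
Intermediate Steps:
S(k) = 9 (S(k) = 6 + 3 = 9)
M(v) = 2 + 1/(-½ + v) (M(v) = 2 + 1/(v + 1/(-2)) = 2 + 1/(v - ½) = 2 + 1/(-½ + v))
W(l, B) = 16/9 + B + l (W(l, B) = (l + B) + 4*(-4)/(-1 + 2*(-4)) = (B + l) + 4*(-4)/(-1 - 8) = (B + l) + 4*(-4)/(-9) = (B + l) + 4*(-4)*(-⅑) = (B + l) + 16/9 = 16/9 + B + l)
W(-59, -37)*(S(-5)*(4 + 1)) = (16/9 - 37 - 59)*(9*(4 + 1)) = -848*5 = -848/9*45 = -4240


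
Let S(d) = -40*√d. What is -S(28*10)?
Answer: 80*√70 ≈ 669.33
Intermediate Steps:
-S(28*10) = -(-40)*√(28*10) = -(-40)*√280 = -(-40)*2*√70 = -(-80)*√70 = 80*√70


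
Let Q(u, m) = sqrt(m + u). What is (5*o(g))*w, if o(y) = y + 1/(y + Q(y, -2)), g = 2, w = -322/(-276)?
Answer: 175/12 ≈ 14.583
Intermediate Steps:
w = 7/6 (w = -322*(-1/276) = 7/6 ≈ 1.1667)
o(y) = y + 1/(y + sqrt(-2 + y))
(5*o(g))*w = (5*((1 + 2**2 + 2*sqrt(-2 + 2))/(2 + sqrt(-2 + 2))))*(7/6) = (5*((1 + 4 + 2*sqrt(0))/(2 + sqrt(0))))*(7/6) = (5*((1 + 4 + 2*0)/(2 + 0)))*(7/6) = (5*((1 + 4 + 0)/2))*(7/6) = (5*((1/2)*5))*(7/6) = (5*(5/2))*(7/6) = (25/2)*(7/6) = 175/12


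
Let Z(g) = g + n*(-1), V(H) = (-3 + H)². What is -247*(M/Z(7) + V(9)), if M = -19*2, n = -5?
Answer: -48659/6 ≈ -8109.8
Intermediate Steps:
Z(g) = 5 + g (Z(g) = g - 5*(-1) = g + 5 = 5 + g)
M = -38
-247*(M/Z(7) + V(9)) = -247*(-38/(5 + 7) + (-3 + 9)²) = -247*(-38/12 + 6²) = -247*(-38*1/12 + 36) = -247*(-19/6 + 36) = -247*197/6 = -48659/6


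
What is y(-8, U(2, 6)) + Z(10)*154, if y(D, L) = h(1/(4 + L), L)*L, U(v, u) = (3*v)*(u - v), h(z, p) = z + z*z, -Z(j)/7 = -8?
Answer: 845239/98 ≈ 8624.9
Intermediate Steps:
Z(j) = 56 (Z(j) = -7*(-8) = 56)
h(z, p) = z + z²
U(v, u) = 3*v*(u - v)
y(D, L) = L*(1 + 1/(4 + L))/(4 + L) (y(D, L) = ((1 + 1/(4 + L))/(4 + L))*L = L*(1 + 1/(4 + L))/(4 + L))
y(-8, U(2, 6)) + Z(10)*154 = (3*2*(6 - 1*2))*(5 + 3*2*(6 - 1*2))/(4 + 3*2*(6 - 1*2))² + 56*154 = (3*2*(6 - 2))*(5 + 3*2*(6 - 2))/(4 + 3*2*(6 - 2))² + 8624 = (3*2*4)*(5 + 3*2*4)/(4 + 3*2*4)² + 8624 = 24*(5 + 24)/(4 + 24)² + 8624 = 24*29/28² + 8624 = 24*(1/784)*29 + 8624 = 87/98 + 8624 = 845239/98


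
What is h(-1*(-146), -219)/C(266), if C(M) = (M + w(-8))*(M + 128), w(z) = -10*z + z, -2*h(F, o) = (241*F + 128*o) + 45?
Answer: -7199/266344 ≈ -0.027029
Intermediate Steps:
h(F, o) = -45/2 - 64*o - 241*F/2 (h(F, o) = -((241*F + 128*o) + 45)/2 = -((128*o + 241*F) + 45)/2 = -(45 + 128*o + 241*F)/2 = -45/2 - 64*o - 241*F/2)
w(z) = -9*z
C(M) = (72 + M)*(128 + M) (C(M) = (M - 9*(-8))*(M + 128) = (M + 72)*(128 + M) = (72 + M)*(128 + M))
h(-1*(-146), -219)/C(266) = (-45/2 - 64*(-219) - (-241)*(-146)/2)/(9216 + 266² + 200*266) = (-45/2 + 14016 - 241/2*146)/(9216 + 70756 + 53200) = (-45/2 + 14016 - 17593)/133172 = -7199/2*1/133172 = -7199/266344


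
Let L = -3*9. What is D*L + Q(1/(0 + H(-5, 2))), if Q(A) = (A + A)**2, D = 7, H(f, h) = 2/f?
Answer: -164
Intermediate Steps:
Q(A) = 4*A**2 (Q(A) = (2*A)**2 = 4*A**2)
L = -27
D*L + Q(1/(0 + H(-5, 2))) = 7*(-27) + 4*(1/(0 + 2/(-5)))**2 = -189 + 4*(1/(0 + 2*(-1/5)))**2 = -189 + 4*(1/(0 - 2/5))**2 = -189 + 4*(1/(-2/5))**2 = -189 + 4*(-5/2)**2 = -189 + 4*(25/4) = -189 + 25 = -164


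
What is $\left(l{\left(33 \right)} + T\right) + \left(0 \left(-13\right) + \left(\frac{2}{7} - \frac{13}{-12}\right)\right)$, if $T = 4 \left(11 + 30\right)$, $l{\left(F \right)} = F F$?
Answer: $\frac{105367}{84} \approx 1254.4$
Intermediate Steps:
$l{\left(F \right)} = F^{2}$
$T = 164$ ($T = 4 \cdot 41 = 164$)
$\left(l{\left(33 \right)} + T\right) + \left(0 \left(-13\right) + \left(\frac{2}{7} - \frac{13}{-12}\right)\right) = \left(33^{2} + 164\right) + \left(0 \left(-13\right) + \left(\frac{2}{7} - \frac{13}{-12}\right)\right) = \left(1089 + 164\right) + \left(0 + \left(2 \cdot \frac{1}{7} - - \frac{13}{12}\right)\right) = 1253 + \left(0 + \left(\frac{2}{7} + \frac{13}{12}\right)\right) = 1253 + \left(0 + \frac{115}{84}\right) = 1253 + \frac{115}{84} = \frac{105367}{84}$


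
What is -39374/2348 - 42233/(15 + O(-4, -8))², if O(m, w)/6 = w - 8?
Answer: -178747949/7702614 ≈ -23.206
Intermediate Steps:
O(m, w) = -48 + 6*w (O(m, w) = 6*(w - 8) = 6*(-8 + w) = -48 + 6*w)
-39374/2348 - 42233/(15 + O(-4, -8))² = -39374/2348 - 42233/(15 + (-48 + 6*(-8)))² = -39374*1/2348 - 42233/(15 + (-48 - 48))² = -19687/1174 - 42233/(15 - 96)² = -19687/1174 - 42233/((-81)²) = -19687/1174 - 42233/6561 = -178747949/7702614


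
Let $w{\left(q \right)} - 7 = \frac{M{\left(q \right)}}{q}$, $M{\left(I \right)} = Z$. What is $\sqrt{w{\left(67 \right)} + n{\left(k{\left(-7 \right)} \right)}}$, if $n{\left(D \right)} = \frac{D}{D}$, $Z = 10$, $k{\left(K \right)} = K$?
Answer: $\frac{\sqrt{36582}}{67} \approx 2.8547$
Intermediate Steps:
$n{\left(D \right)} = 1$
$M{\left(I \right)} = 10$
$w{\left(q \right)} = 7 + \frac{10}{q}$
$\sqrt{w{\left(67 \right)} + n{\left(k{\left(-7 \right)} \right)}} = \sqrt{\left(7 + \frac{10}{67}\right) + 1} = \sqrt{\frac{479}{67} + 1} = \sqrt{\frac{546}{67}} = \frac{\sqrt{36582}}{67}$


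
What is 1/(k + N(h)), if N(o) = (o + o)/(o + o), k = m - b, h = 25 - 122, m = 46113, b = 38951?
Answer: 1/7163 ≈ 0.00013961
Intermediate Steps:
h = -97
k = 7162 (k = 46113 - 1*38951 = 46113 - 38951 = 7162)
N(o) = 1 (N(o) = (2*o)/((2*o)) = (2*o)*(1/(2*o)) = 1)
1/(k + N(h)) = 1/(7162 + 1) = 1/7163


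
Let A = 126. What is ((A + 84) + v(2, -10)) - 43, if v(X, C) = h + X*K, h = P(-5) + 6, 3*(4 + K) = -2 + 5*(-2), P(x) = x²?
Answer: 182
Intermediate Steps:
K = -8 (K = -4 + (-2 + 5*(-2))/3 = -4 + (-2 - 10)/3 = -4 + (⅓)*(-12) = -4 - 4 = -8)
h = 31 (h = (-5)² + 6 = 25 + 6 = 31)
v(X, C) = 31 - 8*X (v(X, C) = 31 + X*(-8) = 31 - 8*X)
((A + 84) + v(2, -10)) - 43 = ((126 + 84) + (31 - 8*2)) - 43 = (210 + (31 - 16)) - 43 = (210 + 15) - 43 = 225 - 43 = 182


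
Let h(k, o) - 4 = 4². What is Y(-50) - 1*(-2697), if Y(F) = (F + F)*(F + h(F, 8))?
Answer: 5697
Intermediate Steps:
h(k, o) = 20 (h(k, o) = 4 + 4² = 4 + 16 = 20)
Y(F) = 2*F*(20 + F) (Y(F) = (F + F)*(F + 20) = (2*F)*(20 + F) = 2*F*(20 + F))
Y(-50) - 1*(-2697) = 2*(-50)*(20 - 50) - 1*(-2697) = 2*(-50)*(-30) + 2697 = 3000 + 2697 = 5697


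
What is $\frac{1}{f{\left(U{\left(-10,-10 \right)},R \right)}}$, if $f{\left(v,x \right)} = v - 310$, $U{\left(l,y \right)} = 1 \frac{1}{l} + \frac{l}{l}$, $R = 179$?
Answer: $- \frac{10}{3091} \approx -0.0032352$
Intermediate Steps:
$U{\left(l,y \right)} = 1 + \frac{1}{l}$ ($U{\left(l,y \right)} = \frac{1}{l} + 1 = 1 + \frac{1}{l}$)
$f{\left(v,x \right)} = -310 + v$
$\frac{1}{f{\left(U{\left(-10,-10 \right)},R \right)}} = \frac{1}{-310 + \frac{1 - 10}{-10}} = \frac{1}{-310 - - \frac{9}{10}} = \frac{1}{-310 + \frac{9}{10}} = \frac{1}{- \frac{3091}{10}} = - \frac{10}{3091}$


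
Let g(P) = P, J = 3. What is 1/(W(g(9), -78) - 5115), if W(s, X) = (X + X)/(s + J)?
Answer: -1/5128 ≈ -0.00019501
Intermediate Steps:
W(s, X) = 2*X/(3 + s) (W(s, X) = (X + X)/(s + 3) = (2*X)/(3 + s) = 2*X/(3 + s))
1/(W(g(9), -78) - 5115) = 1/(2*(-78)/(3 + 9) - 5115) = 1/(2*(-78)/12 - 5115) = 1/(2*(-78)*(1/12) - 5115) = 1/(-13 - 5115) = 1/(-5128) = -1/5128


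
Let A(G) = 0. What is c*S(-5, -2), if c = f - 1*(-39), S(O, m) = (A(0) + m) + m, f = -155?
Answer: 464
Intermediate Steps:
S(O, m) = 2*m (S(O, m) = (0 + m) + m = m + m = 2*m)
c = -116 (c = -155 - 1*(-39) = -155 + 39 = -116)
c*S(-5, -2) = -232*(-2) = -116*(-4) = 464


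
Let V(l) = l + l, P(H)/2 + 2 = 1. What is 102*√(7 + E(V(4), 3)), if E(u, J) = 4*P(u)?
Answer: 102*I ≈ 102.0*I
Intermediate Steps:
P(H) = -2 (P(H) = -4 + 2*1 = -4 + 2 = -2)
V(l) = 2*l
E(u, J) = -8 (E(u, J) = 4*(-2) = -8)
102*√(7 + E(V(4), 3)) = 102*√(7 - 8) = 102*√(-1) = 102*I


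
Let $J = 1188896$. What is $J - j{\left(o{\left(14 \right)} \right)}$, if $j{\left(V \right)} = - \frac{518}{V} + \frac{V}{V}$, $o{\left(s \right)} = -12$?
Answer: $\frac{7133111}{6} \approx 1.1889 \cdot 10^{6}$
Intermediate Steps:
$j{\left(V \right)} = 1 - \frac{518}{V}$ ($j{\left(V \right)} = - \frac{518}{V} + 1 = 1 - \frac{518}{V}$)
$J - j{\left(o{\left(14 \right)} \right)} = 1188896 - \frac{-518 - 12}{-12} = 1188896 - \left(- \frac{1}{12}\right) \left(-530\right) = 1188896 - \frac{265}{6} = \frac{7133111}{6}$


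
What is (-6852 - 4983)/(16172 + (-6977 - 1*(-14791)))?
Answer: -11835/23986 ≈ -0.49341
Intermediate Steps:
(-6852 - 4983)/(16172 + (-6977 - 1*(-14791))) = -11835/(16172 + (-6977 + 14791)) = -11835/(16172 + 7814) = -11835/23986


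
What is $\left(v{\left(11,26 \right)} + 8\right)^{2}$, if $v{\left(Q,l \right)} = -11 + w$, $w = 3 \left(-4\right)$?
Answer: $225$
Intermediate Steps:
$w = -12$
$v{\left(Q,l \right)} = -23$ ($v{\left(Q,l \right)} = -11 - 12 = -23$)
$\left(v{\left(11,26 \right)} + 8\right)^{2} = \left(-23 + 8\right)^{2} = \left(-15\right)^{2} = 225$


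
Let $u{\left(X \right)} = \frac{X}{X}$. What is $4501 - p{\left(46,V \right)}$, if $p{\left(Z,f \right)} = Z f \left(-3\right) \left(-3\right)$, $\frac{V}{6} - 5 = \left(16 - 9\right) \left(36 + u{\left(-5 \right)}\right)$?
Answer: $-651275$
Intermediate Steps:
$u{\left(X \right)} = 1$
$V = 1584$ ($V = 30 + 6 \left(16 - 9\right) \left(36 + 1\right) = 30 + 6 \cdot 7 \cdot 37 = 30 + 6 \cdot 259 = 30 + 1554 = 1584$)
$p{\left(Z,f \right)} = 9 Z f$ ($p{\left(Z,f \right)} = Z - 3 f \left(-3\right) = Z 9 f = 9 Z f$)
$4501 - p{\left(46,V \right)} = 4501 - 9 \cdot 46 \cdot 1584 = 4501 - 655776 = -651275$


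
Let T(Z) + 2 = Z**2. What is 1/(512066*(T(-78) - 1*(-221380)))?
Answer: 1/116475556492 ≈ 8.5855e-12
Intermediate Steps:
T(Z) = -2 + Z**2
1/(512066*(T(-78) - 1*(-221380))) = 1/(512066*((-2 + (-78)**2) - 1*(-221380))) = 1/(512066*((-2 + 6084) + 221380)) = 1/(512066*(6082 + 221380)) = (1/512066)/227462 = (1/512066)*(1/227462) = 1/116475556492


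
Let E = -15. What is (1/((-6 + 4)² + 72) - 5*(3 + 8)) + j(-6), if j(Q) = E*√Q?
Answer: -4179/76 - 15*I*√6 ≈ -54.987 - 36.742*I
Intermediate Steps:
j(Q) = -15*√Q
(1/((-6 + 4)² + 72) - 5*(3 + 8)) + j(-6) = (1/((-6 + 4)² + 72) - 5*(3 + 8)) - 15*I*√6 = (1/((-2)² + 72) - 5*11) - 15*I*√6 = (1/(4 + 72) - 55) - 15*I*√6 = (1/76 - 55) - 15*I*√6 = -4179/76 - 15*I*√6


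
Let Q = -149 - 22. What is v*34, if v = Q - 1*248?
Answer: -14246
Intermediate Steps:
Q = -171
v = -419 (v = -171 - 1*248 = -171 - 248 = -419)
v*34 = -419*34 = -14246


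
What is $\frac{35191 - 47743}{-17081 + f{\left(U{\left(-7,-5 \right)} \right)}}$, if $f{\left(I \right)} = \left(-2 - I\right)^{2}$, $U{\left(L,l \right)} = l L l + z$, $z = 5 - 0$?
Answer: $- \frac{12552}{11143} \approx -1.1264$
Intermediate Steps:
$z = 5$ ($z = 5 + 0 = 5$)
$U{\left(L,l \right)} = 5 + L l^{2}$ ($U{\left(L,l \right)} = l L l + 5 = L l l + 5 = L l^{2} + 5 = 5 + L l^{2}$)
$\frac{35191 - 47743}{-17081 + f{\left(U{\left(-7,-5 \right)} \right)}} = \frac{35191 - 47743}{-17081 + \left(2 + \left(5 - 7 \left(-5\right)^{2}\right)\right)^{2}} = - \frac{12552}{-17081 + \left(2 + \left(5 - 175\right)\right)^{2}} = - \frac{12552}{-17081 + \left(2 - 170\right)^{2}} = - \frac{12552}{-17081 + \left(-168\right)^{2}} = - \frac{12552}{-17081 + 28224} = - \frac{12552}{11143}$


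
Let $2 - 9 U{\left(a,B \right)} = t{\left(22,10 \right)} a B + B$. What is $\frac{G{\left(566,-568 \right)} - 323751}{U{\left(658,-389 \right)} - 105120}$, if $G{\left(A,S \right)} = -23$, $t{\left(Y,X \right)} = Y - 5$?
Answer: $- \frac{2913966}{3405665} \approx -0.85562$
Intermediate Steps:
$t{\left(Y,X \right)} = -5 + Y$
$U{\left(a,B \right)} = \frac{2}{9} - \frac{B}{9} - \frac{17 B a}{9}$ ($U{\left(a,B \right)} = \frac{2}{9} - \frac{\left(-5 + 22\right) a B + B}{9} = \frac{2}{9} - \frac{17 a B + B}{9} = \frac{2}{9} - \frac{17 B a + B}{9} = \frac{2}{9} - \frac{B + 17 B a}{9} = \frac{2}{9} - \left(\frac{B}{9} + \frac{17 B a}{9}\right) = \frac{2}{9} - \frac{B}{9} - \frac{17 B a}{9}$)
$\frac{G{\left(566,-568 \right)} - 323751}{U{\left(658,-389 \right)} - 105120} = \frac{-23 - 323751}{\left(\frac{2}{9} - - \frac{389}{9} - \left(- \frac{6613}{9}\right) 658\right) - 105120} = - \frac{323774}{\left(\frac{2}{9} + \frac{389}{9} + \frac{4351354}{9}\right) - 105120} = - \frac{323774}{\frac{4351745}{9} - 105120} = - \frac{323774}{\frac{3405665}{9}} = \left(-323774\right) \frac{9}{3405665} = - \frac{2913966}{3405665}$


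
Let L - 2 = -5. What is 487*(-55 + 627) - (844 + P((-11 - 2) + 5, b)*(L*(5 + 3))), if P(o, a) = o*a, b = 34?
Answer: 271192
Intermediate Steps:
L = -3 (L = 2 - 5 = -3)
P(o, a) = a*o
487*(-55 + 627) - (844 + P((-11 - 2) + 5, b)*(L*(5 + 3))) = 487*(-55 + 627) - (844 + (34*((-11 - 2) + 5))*(-3*(5 + 3))) = 487*572 - (844 + (34*(-13 + 5))*(-3*8)) = 278564 - (844 + (34*(-8))*(-24)) = 278564 - (844 - 272*(-24)) = 278564 - (844 + 6528) = 278564 - 1*7372 = 278564 - 7372 = 271192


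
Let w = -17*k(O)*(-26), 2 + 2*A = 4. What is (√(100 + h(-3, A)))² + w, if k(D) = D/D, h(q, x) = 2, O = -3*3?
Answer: 544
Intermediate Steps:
O = -9
A = 1 (A = -1 + (½)*4 = -1 + 2 = 1)
k(D) = 1
w = 442 (w = -17*1*(-26) = -17*(-26) = 442)
(√(100 + h(-3, A)))² + w = (√(100 + 2))² + 442 = (√102)² + 442 = 102 + 442 = 544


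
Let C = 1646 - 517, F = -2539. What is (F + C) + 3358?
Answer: 1948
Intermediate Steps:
C = 1129
(F + C) + 3358 = (-2539 + 1129) + 3358 = -1410 + 3358 = 1948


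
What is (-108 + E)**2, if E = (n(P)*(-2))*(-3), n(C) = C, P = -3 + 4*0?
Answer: 15876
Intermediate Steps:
P = -3 (P = -3 + 0 = -3)
E = -18 (E = -3*(-2)*(-3) = 6*(-3) = -18)
(-108 + E)**2 = (-108 - 18)**2 = (-126)**2 = 15876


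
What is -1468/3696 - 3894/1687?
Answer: -86065/31812 ≈ -2.7054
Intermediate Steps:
-1468/3696 - 3894/1687 = -1468*1/3696 - 3894*1/1687 = -367/924 - 3894/1687 = -86065/31812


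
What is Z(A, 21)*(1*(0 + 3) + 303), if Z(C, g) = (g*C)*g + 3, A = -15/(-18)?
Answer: 113373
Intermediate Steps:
A = ⅚ (A = -15*(-1/18) = ⅚ ≈ 0.83333)
Z(C, g) = 3 + C*g² (Z(C, g) = (C*g)*g + 3 = C*g² + 3 = 3 + C*g²)
Z(A, 21)*(1*(0 + 3) + 303) = (3 + (⅚)*21²)*(1*(0 + 3) + 303) = (3 + (⅚)*441)*(1*3 + 303) = (3 + 735/2)*(3 + 303) = (741/2)*306 = 113373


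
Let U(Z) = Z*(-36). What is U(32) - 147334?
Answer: -148486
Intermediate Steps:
U(Z) = -36*Z
U(32) - 147334 = -36*32 - 147334 = -1152 - 147334 = -148486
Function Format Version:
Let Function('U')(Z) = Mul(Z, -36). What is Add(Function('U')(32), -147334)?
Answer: -148486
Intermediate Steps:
Function('U')(Z) = Mul(-36, Z)
Add(Function('U')(32), -147334) = Add(Mul(-36, 32), -147334) = Add(-1152, -147334) = -148486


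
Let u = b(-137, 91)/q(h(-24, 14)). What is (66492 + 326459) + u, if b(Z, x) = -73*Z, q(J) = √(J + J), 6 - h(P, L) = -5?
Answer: 392951 + 10001*√22/22 ≈ 3.9508e+5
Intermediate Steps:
h(P, L) = 11 (h(P, L) = 6 - 1*(-5) = 6 + 5 = 11)
q(J) = √2*√J (q(J) = √(2*J) = √2*√J)
u = 10001*√22/22 (u = (-73*(-137))/((√2*√11)) = 10001/(√22) = 10001*(√22/22) = 10001*√22/22 ≈ 2132.2)
(66492 + 326459) + u = (66492 + 326459) + 10001*√22/22 = 392951 + 10001*√22/22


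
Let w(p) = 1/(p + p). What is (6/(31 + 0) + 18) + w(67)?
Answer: 75607/4154 ≈ 18.201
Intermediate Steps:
w(p) = 1/(2*p)
(6/(31 + 0) + 18) + w(67) = (6/(31 + 0) + 18) + (½)/67 = (6/31 + 18) + (½)*(1/67) = ((1/31)*6 + 18) + 1/134 = (6/31 + 18) + 1/134 = 564/31 + 1/134 = 75607/4154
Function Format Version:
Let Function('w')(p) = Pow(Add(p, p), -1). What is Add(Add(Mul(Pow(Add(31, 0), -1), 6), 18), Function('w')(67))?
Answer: Rational(75607, 4154) ≈ 18.201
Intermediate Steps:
Function('w')(p) = Mul(Rational(1, 2), Pow(p, -1)) (Function('w')(p) = Pow(Mul(2, p), -1) = Mul(Rational(1, 2), Pow(p, -1)))
Add(Add(Mul(Pow(Add(31, 0), -1), 6), 18), Function('w')(67)) = Add(Add(Mul(Pow(Add(31, 0), -1), 6), 18), Mul(Rational(1, 2), Pow(67, -1))) = Add(Add(Mul(Pow(31, -1), 6), 18), Mul(Rational(1, 2), Rational(1, 67))) = Add(Add(Mul(Rational(1, 31), 6), 18), Rational(1, 134)) = Add(Add(Rational(6, 31), 18), Rational(1, 134)) = Add(Rational(564, 31), Rational(1, 134)) = Rational(75607, 4154)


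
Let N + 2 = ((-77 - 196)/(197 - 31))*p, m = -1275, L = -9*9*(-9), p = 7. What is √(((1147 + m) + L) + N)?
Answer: √16188818/166 ≈ 24.238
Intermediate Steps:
L = 729 (L = -81*(-9) = 729)
N = -2243/166 (N = -2 + ((-77 - 196)/(197 - 31))*7 = -2 - 273/166*7 = -2 - 1911/166 = -2243/166 ≈ -13.512)
√(((1147 + m) + L) + N) = √(((1147 - 1275) + 729) - 2243/166) = √((-128 + 729) - 2243/166) = √(601 - 2243/166) = √(97523/166) = √16188818/166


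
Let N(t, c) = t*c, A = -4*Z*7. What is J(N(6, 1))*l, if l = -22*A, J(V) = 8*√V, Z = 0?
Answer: 0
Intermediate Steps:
A = 0 (A = -4*0*7 = 0*7 = 0)
N(t, c) = c*t
l = 0 (l = -22*0 = 0)
J(N(6, 1))*l = (8*√(1*6))*0 = (8*√6)*0 = 0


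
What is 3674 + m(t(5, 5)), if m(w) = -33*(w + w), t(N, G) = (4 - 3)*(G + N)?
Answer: 3014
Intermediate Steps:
t(N, G) = G + N (t(N, G) = 1*(G + N) = G + N)
m(w) = -66*w
3674 + m(t(5, 5)) = 3674 - 66*(5 + 5) = 3674 - 66*10 = 3674 - 660 = 3014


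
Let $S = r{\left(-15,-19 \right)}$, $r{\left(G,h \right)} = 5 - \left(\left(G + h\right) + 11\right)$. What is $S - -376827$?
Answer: $376855$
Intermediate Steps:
$r{\left(G,h \right)} = -6 - G - h$ ($r{\left(G,h \right)} = 5 - \left(11 + G + h\right) = -6 - G - h$)
$S = 28$ ($S = -6 - -15 - -19 = -6 + 15 + 19 = 28$)
$S - -376827 = 28 - -376827 = 28 + 376827 = 376855$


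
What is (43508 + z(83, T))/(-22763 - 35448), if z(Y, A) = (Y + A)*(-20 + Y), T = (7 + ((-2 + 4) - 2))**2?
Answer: -51824/58211 ≈ -0.89028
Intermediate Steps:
T = 49 (T = (7 + (2 - 2))**2 = (7 + 0)**2 = 7**2 = 49)
z(Y, A) = (-20 + Y)*(A + Y) (z(Y, A) = (A + Y)*(-20 + Y) = (-20 + Y)*(A + Y))
(43508 + z(83, T))/(-22763 - 35448) = (43508 + (83**2 - 20*49 - 20*83 + 49*83))/(-22763 - 35448) = (43508 + (6889 - 980 - 1660 + 4067))/(-58211) = (43508 + 8316)*(-1/58211) = 51824*(-1/58211) = -51824/58211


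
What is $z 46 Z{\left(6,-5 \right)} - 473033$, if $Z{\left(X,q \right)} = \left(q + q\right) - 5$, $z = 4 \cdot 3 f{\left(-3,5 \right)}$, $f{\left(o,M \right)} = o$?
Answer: $-448193$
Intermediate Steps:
$z = -36$ ($z = 4 \cdot 3 \left(-3\right) = 12 \left(-3\right) = -36$)
$Z{\left(X,q \right)} = -5 + 2 q$ ($Z{\left(X,q \right)} = 2 q - 5 = -5 + 2 q$)
$z 46 Z{\left(6,-5 \right)} - 473033 = \left(-36\right) 46 \left(-5 + 2 \left(-5\right)\right) - 473033 = - 1656 \left(-5 - 10\right) - 473033 = \left(-1656\right) \left(-15\right) - 473033 = 24840 - 473033 = -448193$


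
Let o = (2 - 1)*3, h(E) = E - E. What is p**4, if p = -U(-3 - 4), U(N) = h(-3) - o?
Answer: 81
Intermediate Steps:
h(E) = 0
o = 3 (o = 1*3 = 3)
U(N) = -3 (U(N) = 0 - 1*3 = 0 - 3 = -3)
p = 3 (p = -1*(-3) = 3)
p**4 = 3**4 = 81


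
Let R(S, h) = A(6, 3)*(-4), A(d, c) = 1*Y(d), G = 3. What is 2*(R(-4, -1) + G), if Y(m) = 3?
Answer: -18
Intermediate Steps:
A(d, c) = 3 (A(d, c) = 1*3 = 3)
R(S, h) = -12 (R(S, h) = 3*(-4) = -12)
2*(R(-4, -1) + G) = 2*(-12 + 3) = 2*(-9) = -18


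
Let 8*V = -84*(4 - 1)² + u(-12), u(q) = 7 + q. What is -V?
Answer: 761/8 ≈ 95.125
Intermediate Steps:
V = -761/8 (V = (-84*(4 - 1)² + (7 - 12))/8 = (-84*3² - 5)/8 = (-84*9 - 5)/8 = (-756 - 5)/8 = (⅛)*(-761) = -761/8 ≈ -95.125)
-V = -1*(-761/8) = 761/8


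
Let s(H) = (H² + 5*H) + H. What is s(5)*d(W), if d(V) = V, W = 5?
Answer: 275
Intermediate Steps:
s(H) = H² + 6*H
s(5)*d(W) = (5*(6 + 5))*5 = (5*11)*5 = 55*5 = 275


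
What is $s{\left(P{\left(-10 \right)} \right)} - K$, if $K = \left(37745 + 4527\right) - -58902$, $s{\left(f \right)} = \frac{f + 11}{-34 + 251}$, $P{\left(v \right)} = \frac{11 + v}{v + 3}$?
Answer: $- \frac{153683230}{1519} \approx -1.0117 \cdot 10^{5}$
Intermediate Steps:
$P{\left(v \right)} = \frac{11 + v}{3 + v}$
$s{\left(f \right)} = \frac{11}{217} + \frac{f}{217}$ ($s{\left(f \right)} = \frac{11 + f}{217} = \left(11 + f\right) \frac{1}{217} = \frac{11}{217} + \frac{f}{217}$)
$K = 101174$ ($K = 42272 + 58902 = 101174$)
$s{\left(P{\left(-10 \right)} \right)} - K = \left(\frac{11}{217} + \frac{\frac{1}{3 - 10} \left(11 - 10\right)}{217}\right) - 101174 = \left(\frac{11}{217} + \frac{\frac{1}{-7} \cdot 1}{217}\right) - 101174 = \left(\frac{11}{217} + \frac{\left(- \frac{1}{7}\right) 1}{217}\right) - 101174 = \left(\frac{11}{217} + \frac{1}{217} \left(- \frac{1}{7}\right)\right) - 101174 = \left(\frac{11}{217} - \frac{1}{1519}\right) - 101174 = \frac{76}{1519} - 101174 = - \frac{153683230}{1519}$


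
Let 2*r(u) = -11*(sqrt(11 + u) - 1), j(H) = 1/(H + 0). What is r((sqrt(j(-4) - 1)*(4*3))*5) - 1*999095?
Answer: -1998179/2 - 11*sqrt(11 + 30*I*sqrt(5))/2 ≈ -9.9912e+5 - 29.356*I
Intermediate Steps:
j(H) = 1/H
r(u) = 11/2 - 11*sqrt(11 + u)/2 (r(u) = (-11*(sqrt(11 + u) - 1))/2 = (-11*(-1 + sqrt(11 + u)))/2 = (11 - 11*sqrt(11 + u))/2 = 11/2 - 11*sqrt(11 + u)/2)
r((sqrt(j(-4) - 1)*(4*3))*5) - 1*999095 = (11/2 - 11*sqrt(11 + (sqrt(1/(-4) - 1)*(4*3))*5)/2) - 1*999095 = (11/2 - 11*sqrt(11 + (sqrt(-1/4 - 1)*12)*5)/2) - 999095 = (11/2 - 11*sqrt(11 + (sqrt(-5/4)*12)*5)/2) - 999095 = (11/2 - 11*sqrt(11 + ((I*sqrt(5)/2)*12)*5)/2) - 999095 = (11/2 - 11*sqrt(11 + (6*I*sqrt(5))*5)/2) - 999095 = (11/2 - 11*sqrt(11 + 30*I*sqrt(5))/2) - 999095 = -1998179/2 - 11*sqrt(11 + 30*I*sqrt(5))/2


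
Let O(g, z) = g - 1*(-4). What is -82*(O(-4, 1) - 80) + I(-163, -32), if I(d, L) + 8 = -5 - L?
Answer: 6579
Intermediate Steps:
O(g, z) = 4 + g (O(g, z) = g + 4 = 4 + g)
I(d, L) = -13 - L (I(d, L) = -8 + (-5 - L) = -13 - L)
-82*(O(-4, 1) - 80) + I(-163, -32) = -82*((4 - 4) - 80) + (-13 - 1*(-32)) = -82*(0 - 80) + (-13 + 32) = -82*(-80) + 19 = 6560 + 19 = 6579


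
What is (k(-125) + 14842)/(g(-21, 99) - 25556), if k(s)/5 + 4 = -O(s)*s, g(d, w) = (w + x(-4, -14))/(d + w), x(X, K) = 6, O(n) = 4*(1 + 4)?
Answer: -710372/664421 ≈ -1.0692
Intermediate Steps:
O(n) = 20 (O(n) = 4*5 = 20)
g(d, w) = (6 + w)/(d + w) (g(d, w) = (w + 6)/(d + w) = (6 + w)/(d + w))
k(s) = -20 - 100*s (k(s) = -20 + 5*(-20*s) = -20 - 100*s)
(k(-125) + 14842)/(g(-21, 99) - 25556) = ((-20 - 100*(-125)) + 14842)/((6 + 99)/(-21 + 99) - 25556) = ((-20 + 12500) + 14842)/(105/78 - 25556) = (12480 + 14842)/((1/78)*105 - 25556) = 27322/(35/26 - 25556) = 27322/(-664421/26) = 27322*(-26/664421) = -710372/664421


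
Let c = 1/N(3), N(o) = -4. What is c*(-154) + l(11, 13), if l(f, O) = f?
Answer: 99/2 ≈ 49.500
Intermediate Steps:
c = -¼ (c = 1/(-4) = -¼ ≈ -0.25000)
c*(-154) + l(11, 13) = -¼*(-154) + 11 = 77/2 + 11 = 99/2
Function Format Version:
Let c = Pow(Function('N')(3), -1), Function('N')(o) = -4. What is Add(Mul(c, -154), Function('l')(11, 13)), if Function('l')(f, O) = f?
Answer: Rational(99, 2) ≈ 49.500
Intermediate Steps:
c = Rational(-1, 4) (c = Pow(-4, -1) = Rational(-1, 4) ≈ -0.25000)
Add(Mul(c, -154), Function('l')(11, 13)) = Add(Mul(Rational(-1, 4), -154), 11) = Add(Rational(77, 2), 11) = Rational(99, 2)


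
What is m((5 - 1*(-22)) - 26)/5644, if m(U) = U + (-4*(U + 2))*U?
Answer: -11/5644 ≈ -0.0019490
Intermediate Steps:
m(U) = U + U*(-8 - 4*U) (m(U) = U + (-4*(2 + U))*U = U + (-8 - 4*U)*U = U + U*(-8 - 4*U))
m((5 - 1*(-22)) - 26)/5644 = -((5 - 1*(-22)) - 26)*(7 + 4*((5 - 1*(-22)) - 26))/5644 = -((5 + 22) - 26)*(7 + 4*((5 + 22) - 26))*(1/5644) = -(27 - 26)*(7 + 4*(27 - 26))*(1/5644) = -1*1*(7 + 4*1)*(1/5644) = -1*1*(7 + 4)*(1/5644) = -1*1*11*(1/5644) = -11*1/5644 = -11/5644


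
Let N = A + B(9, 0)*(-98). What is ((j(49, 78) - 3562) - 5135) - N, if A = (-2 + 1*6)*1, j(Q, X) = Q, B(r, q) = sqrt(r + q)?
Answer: -8358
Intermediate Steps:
B(r, q) = sqrt(q + r)
A = 4 (A = (-2 + 6)*1 = 4*1 = 4)
N = -290 (N = 4 + sqrt(0 + 9)*(-98) = 4 + sqrt(9)*(-98) = 4 + 3*(-98) = 4 - 294 = -290)
((j(49, 78) - 3562) - 5135) - N = ((49 - 3562) - 5135) - 1*(-290) = (-3513 - 5135) + 290 = -8648 + 290 = -8358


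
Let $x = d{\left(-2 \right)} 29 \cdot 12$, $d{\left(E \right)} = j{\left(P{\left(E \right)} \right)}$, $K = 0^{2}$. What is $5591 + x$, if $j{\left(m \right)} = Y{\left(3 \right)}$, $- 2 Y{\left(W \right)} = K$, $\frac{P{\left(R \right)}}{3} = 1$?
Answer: $5591$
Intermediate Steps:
$P{\left(R \right)} = 3$ ($P{\left(R \right)} = 3 \cdot 1 = 3$)
$K = 0$
$Y{\left(W \right)} = 0$ ($Y{\left(W \right)} = \left(- \frac{1}{2}\right) 0 = 0$)
$j{\left(m \right)} = 0$
$d{\left(E \right)} = 0$
$x = 0$ ($x = 0 \cdot 29 \cdot 12 = 0 \cdot 12 = 0$)
$5591 + x = 5591 + 0 = 5591$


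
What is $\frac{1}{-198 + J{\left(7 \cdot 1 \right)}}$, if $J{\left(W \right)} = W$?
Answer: $- \frac{1}{191} \approx -0.0052356$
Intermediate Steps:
$\frac{1}{-198 + J{\left(7 \cdot 1 \right)}} = \frac{1}{-198 + 7 \cdot 1} = \frac{1}{-198 + 7} = \frac{1}{-191} = - \frac{1}{191}$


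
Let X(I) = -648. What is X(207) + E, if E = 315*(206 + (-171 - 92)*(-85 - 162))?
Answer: 20526957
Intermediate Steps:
E = 20527605 (E = 315*(206 - 263*(-247)) = 315*(206 + 64961) = 315*65167 = 20527605)
X(207) + E = -648 + 20527605 = 20526957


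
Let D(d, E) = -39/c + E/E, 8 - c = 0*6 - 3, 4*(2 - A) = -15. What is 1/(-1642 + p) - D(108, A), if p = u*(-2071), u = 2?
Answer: 161941/63624 ≈ 2.5453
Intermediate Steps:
A = 23/4 (A = 2 - ¼*(-15) = 2 + 15/4 = 23/4 ≈ 5.7500)
c = 11 (c = 8 - (0*6 - 3) = 8 - (0 - 3) = 8 - 1*(-3) = 8 + 3 = 11)
D(d, E) = -28/11 (D(d, E) = -39/11 + E/E = -39*1/11 + 1 = -39/11 + 1 = -28/11)
p = -4142 (p = 2*(-2071) = -4142)
1/(-1642 + p) - D(108, A) = 1/(-1642 - 4142) - 1*(-28/11) = 1/(-5784) + 28/11 = -1/5784 + 28/11 = 161941/63624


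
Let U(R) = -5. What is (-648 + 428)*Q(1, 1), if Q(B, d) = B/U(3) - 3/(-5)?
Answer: -88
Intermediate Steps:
Q(B, d) = 3/5 - B/5 (Q(B, d) = B/(-5) - 3/(-5) = B*(-1/5) - 3*(-1/5) = -B/5 + 3/5 = 3/5 - B/5)
(-648 + 428)*Q(1, 1) = (-648 + 428)*(3/5 - 1/5*1) = -220*(3/5 - 1/5) = -220*2/5 = -88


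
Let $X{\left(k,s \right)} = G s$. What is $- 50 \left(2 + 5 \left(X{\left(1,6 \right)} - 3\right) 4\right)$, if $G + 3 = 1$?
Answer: $14900$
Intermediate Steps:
$G = -2$ ($G = -3 + 1 = -2$)
$X{\left(k,s \right)} = - 2 s$
$- 50 \left(2 + 5 \left(X{\left(1,6 \right)} - 3\right) 4\right) = - 50 \left(2 + 5 \left(\left(-2\right) 6 - 3\right) 4\right) = - 50 \left(2 + 5 \left(-12 - 3\right) 4\right) = - 50 \left(2 + 5 \left(\left(-15\right) 4\right)\right) = - 50 \left(2 + 5 \left(-60\right)\right) = - 50 \left(2 - 300\right) = \left(-50\right) \left(-298\right) = 14900$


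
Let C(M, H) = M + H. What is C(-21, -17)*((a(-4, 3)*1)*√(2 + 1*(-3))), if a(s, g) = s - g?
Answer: 266*I ≈ 266.0*I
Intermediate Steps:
C(M, H) = H + M
C(-21, -17)*((a(-4, 3)*1)*√(2 + 1*(-3))) = (-17 - 21)*(((-4 - 1*3)*1)*√(2 + 1*(-3))) = -38*(-4 - 3)*1*√(2 - 3) = -38*(-7*1)*√(-1) = -(-266)*I = 266*I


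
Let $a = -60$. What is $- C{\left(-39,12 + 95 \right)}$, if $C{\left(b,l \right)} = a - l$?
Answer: $167$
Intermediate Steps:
$C{\left(b,l \right)} = -60 - l$
$- C{\left(-39,12 + 95 \right)} = - (-60 - \left(12 + 95\right)) = - (-60 - 107) = \left(-1\right) \left(-167\right) = 167$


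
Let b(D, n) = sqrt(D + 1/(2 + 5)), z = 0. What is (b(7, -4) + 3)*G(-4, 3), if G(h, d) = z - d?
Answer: -9 - 15*sqrt(14)/7 ≈ -17.018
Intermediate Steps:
b(D, n) = sqrt(1/7 + D) (b(D, n) = sqrt(D + 1/7) = sqrt(1/7 + D))
G(h, d) = -d (G(h, d) = 0 - d = -d)
(b(7, -4) + 3)*G(-4, 3) = (sqrt(7 + 49*7)/7 + 3)*(-1*3) = (sqrt(7 + 343)/7 + 3)*(-3) = (sqrt(350)/7 + 3)*(-3) = ((5*sqrt(14))/7 + 3)*(-3) = (5*sqrt(14)/7 + 3)*(-3) = (3 + 5*sqrt(14)/7)*(-3) = -9 - 15*sqrt(14)/7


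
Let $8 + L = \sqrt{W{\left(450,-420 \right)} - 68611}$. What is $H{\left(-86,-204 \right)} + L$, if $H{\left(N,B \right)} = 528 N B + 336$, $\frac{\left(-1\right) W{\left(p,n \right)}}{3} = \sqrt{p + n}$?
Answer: $9263560 + \sqrt{-68611 - 3 \sqrt{30}} \approx 9.2636 \cdot 10^{6} + 261.97 i$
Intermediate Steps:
$W{\left(p,n \right)} = - 3 \sqrt{n + p}$ ($W{\left(p,n \right)} = - 3 \sqrt{p + n} = - 3 \sqrt{n + p}$)
$H{\left(N,B \right)} = 336 + 528 B N$ ($H{\left(N,B \right)} = 528 B N + 336 = 336 + 528 B N$)
$L = -8 + \sqrt{-68611 - 3 \sqrt{30}}$ ($L = -8 + \sqrt{- 3 \sqrt{-420 + 450} - 68611} = -8 + \sqrt{- 3 \sqrt{30} - 68611} = -8 + \sqrt{-68611 - 3 \sqrt{30}} \approx -8.0 + 261.97 i$)
$H{\left(-86,-204 \right)} + L = \left(336 + 528 \left(-204\right) \left(-86\right)\right) - \left(8 - i \sqrt{68611 + 3 \sqrt{30}}\right) = \left(336 + 9263232\right) - \left(8 - i \sqrt{68611 + 3 \sqrt{30}}\right) = 9263568 - \left(8 - i \sqrt{68611 + 3 \sqrt{30}}\right) = 9263560 + i \sqrt{68611 + 3 \sqrt{30}}$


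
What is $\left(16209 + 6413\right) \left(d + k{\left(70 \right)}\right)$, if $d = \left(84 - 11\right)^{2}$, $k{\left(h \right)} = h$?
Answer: $122136178$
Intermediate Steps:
$d = 5329$ ($d = 73^{2} = 5329$)
$\left(16209 + 6413\right) \left(d + k{\left(70 \right)}\right) = \left(16209 + 6413\right) \left(5329 + 70\right) = 22622 \cdot 5399 = 122136178$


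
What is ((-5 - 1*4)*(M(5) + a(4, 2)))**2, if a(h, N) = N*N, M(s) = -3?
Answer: 81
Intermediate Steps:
a(h, N) = N**2
((-5 - 1*4)*(M(5) + a(4, 2)))**2 = ((-5 - 1*4)*(-3 + 2**2))**2 = ((-5 - 4)*(-3 + 4))**2 = (-9*1)**2 = (-9)**2 = 81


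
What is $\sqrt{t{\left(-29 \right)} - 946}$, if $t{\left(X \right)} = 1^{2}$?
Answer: $3 i \sqrt{105} \approx 30.741 i$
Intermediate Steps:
$t{\left(X \right)} = 1$
$\sqrt{t{\left(-29 \right)} - 946} = \sqrt{1 - 946} = \sqrt{-945} = 3 i \sqrt{105}$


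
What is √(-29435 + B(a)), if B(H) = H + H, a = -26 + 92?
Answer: I*√29303 ≈ 171.18*I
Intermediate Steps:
a = 66
B(H) = 2*H
√(-29435 + B(a)) = √(-29435 + 2*66) = √(-29435 + 132) = √(-29303) = I*√29303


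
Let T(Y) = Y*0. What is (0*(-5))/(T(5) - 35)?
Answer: 0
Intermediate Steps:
T(Y) = 0
(0*(-5))/(T(5) - 35) = (0*(-5))/(0 - 35) = 0/(-35) = 0*(-1/35) = 0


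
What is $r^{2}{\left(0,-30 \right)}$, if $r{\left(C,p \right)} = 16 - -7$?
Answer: $529$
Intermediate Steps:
$r{\left(C,p \right)} = 23$ ($r{\left(C,p \right)} = 16 + 7 = 23$)
$r^{2}{\left(0,-30 \right)} = 23^{2} = 529$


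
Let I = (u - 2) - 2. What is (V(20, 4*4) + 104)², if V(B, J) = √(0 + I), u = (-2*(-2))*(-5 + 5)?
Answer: 10812 + 416*I ≈ 10812.0 + 416.0*I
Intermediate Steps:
u = 0 (u = 4*0 = 0)
I = -4 (I = (0 - 2) - 2 = -2 - 2 = -4)
V(B, J) = 2*I (V(B, J) = √(0 - 4) = √(-4) = 2*I)
(V(20, 4*4) + 104)² = (2*I + 104)² = (104 + 2*I)²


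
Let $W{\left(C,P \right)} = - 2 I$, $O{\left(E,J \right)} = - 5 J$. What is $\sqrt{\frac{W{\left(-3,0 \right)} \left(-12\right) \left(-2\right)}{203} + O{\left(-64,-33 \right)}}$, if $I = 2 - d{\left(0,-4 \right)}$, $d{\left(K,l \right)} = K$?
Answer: $\frac{3 \sqrt{753333}}{203} \approx 12.827$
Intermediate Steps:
$I = 2$ ($I = 2 - 0 = 2 + 0 = 2$)
$W{\left(C,P \right)} = -4$ ($W{\left(C,P \right)} = \left(-2\right) 2 = -4$)
$\sqrt{\frac{W{\left(-3,0 \right)} \left(-12\right) \left(-2\right)}{203} + O{\left(-64,-33 \right)}} = \sqrt{\frac{\left(-4\right) \left(-12\right) \left(-2\right)}{203} - -165} = \sqrt{48 \left(-2\right) \frac{1}{203} + 165} = \sqrt{\left(-96\right) \frac{1}{203} + 165} = \sqrt{- \frac{96}{203} + 165} = \sqrt{\frac{33399}{203}} = \frac{3 \sqrt{753333}}{203}$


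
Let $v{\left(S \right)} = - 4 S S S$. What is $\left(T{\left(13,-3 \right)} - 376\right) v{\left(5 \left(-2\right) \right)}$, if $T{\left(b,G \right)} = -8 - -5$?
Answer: $-1516000$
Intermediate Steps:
$v{\left(S \right)} = - 4 S^{3}$ ($v{\left(S \right)} = - 4 S S^{2} = - 4 S^{3}$)
$T{\left(b,G \right)} = -3$ ($T{\left(b,G \right)} = -8 + 5 = -3$)
$\left(T{\left(13,-3 \right)} - 376\right) v{\left(5 \left(-2\right) \right)} = \left(-3 - 376\right) \left(- 4 \left(5 \left(-2\right)\right)^{3}\right) = - 379 \left(- 4 \left(-10\right)^{3}\right) = - 379 \left(\left(-4\right) \left(-1000\right)\right) = \left(-379\right) 4000 = -1516000$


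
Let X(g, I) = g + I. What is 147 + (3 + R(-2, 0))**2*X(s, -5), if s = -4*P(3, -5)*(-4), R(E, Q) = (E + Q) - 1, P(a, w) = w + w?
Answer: 147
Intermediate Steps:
P(a, w) = 2*w
R(E, Q) = -1 + E + Q
s = -160 (s = -8*(-5)*(-4) = -4*(-10)*(-4) = 40*(-4) = -160)
X(g, I) = I + g
147 + (3 + R(-2, 0))**2*X(s, -5) = 147 + (3 + (-1 - 2 + 0))**2*(-5 - 160) = 147 + (3 - 3)**2*(-165) = 147 + 0**2*(-165) = 147 + 0*(-165) = 147 + 0 = 147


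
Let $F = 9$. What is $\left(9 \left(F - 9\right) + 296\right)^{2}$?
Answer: $87616$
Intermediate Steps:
$\left(9 \left(F - 9\right) + 296\right)^{2} = \left(9 \left(9 - 9\right) + 296\right)^{2} = \left(9 \cdot 0 + 296\right)^{2} = \left(0 + 296\right)^{2} = 296^{2} = 87616$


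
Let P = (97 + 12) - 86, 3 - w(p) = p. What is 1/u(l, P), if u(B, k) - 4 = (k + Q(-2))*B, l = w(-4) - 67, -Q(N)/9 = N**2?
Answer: 1/784 ≈ 0.0012755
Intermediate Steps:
w(p) = 3 - p
Q(N) = -9*N**2
l = -60 (l = (3 - 1*(-4)) - 67 = (3 + 4) - 67 = 7 - 67 = -60)
P = 23 (P = 109 - 86 = 23)
u(B, k) = 4 + B*(-36 + k) (u(B, k) = 4 + (k - 9*(-2)**2)*B = 4 + (k - 9*4)*B = 4 + (k - 36)*B = 4 + (-36 + k)*B = 4 + B*(-36 + k))
1/u(l, P) = 1/(4 - 36*(-60) - 60*23) = 1/(4 + 2160 - 1380) = 1/784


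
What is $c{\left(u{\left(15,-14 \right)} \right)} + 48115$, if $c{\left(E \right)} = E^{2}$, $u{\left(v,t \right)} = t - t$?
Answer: $48115$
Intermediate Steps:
$u{\left(v,t \right)} = 0$
$c{\left(u{\left(15,-14 \right)} \right)} + 48115 = 0^{2} + 48115 = 0 + 48115 = 48115$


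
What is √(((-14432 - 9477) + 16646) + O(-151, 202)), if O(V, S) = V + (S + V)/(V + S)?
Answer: I*√7413 ≈ 86.099*I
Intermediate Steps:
O(V, S) = 1 + V (O(V, S) = V + (S + V)/(S + V) = V + 1 = 1 + V)
√(((-14432 - 9477) + 16646) + O(-151, 202)) = √(((-14432 - 9477) + 16646) + (1 - 151)) = √((-23909 + 16646) - 150) = √(-7263 - 150) = √(-7413) = I*√7413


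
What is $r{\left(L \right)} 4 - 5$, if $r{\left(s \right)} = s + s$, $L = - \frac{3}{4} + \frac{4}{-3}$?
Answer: $- \frac{65}{3} \approx -21.667$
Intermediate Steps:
$L = - \frac{25}{12}$ ($L = \left(-3\right) \frac{1}{4} + 4 \left(- \frac{1}{3}\right) = - \frac{3}{4} - \frac{4}{3} = - \frac{25}{12} \approx -2.0833$)
$r{\left(s \right)} = 2 s$
$r{\left(L \right)} 4 - 5 = 2 \left(- \frac{25}{12}\right) 4 - 5 = \left(- \frac{25}{6}\right) 4 - 5 = - \frac{50}{3} - 5 = - \frac{65}{3}$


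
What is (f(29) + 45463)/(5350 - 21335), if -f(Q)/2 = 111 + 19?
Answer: -45203/15985 ≈ -2.8278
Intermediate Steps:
f(Q) = -260 (f(Q) = -2*(111 + 19) = -2*130 = -260)
(f(29) + 45463)/(5350 - 21335) = (-260 + 45463)/(5350 - 21335) = 45203/(-15985) = 45203*(-1/15985) = -45203/15985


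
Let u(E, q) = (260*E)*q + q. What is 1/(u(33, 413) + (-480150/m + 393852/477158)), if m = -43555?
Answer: 90359203/320229839252231 ≈ 2.8217e-7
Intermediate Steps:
u(E, q) = q + 260*E*q (u(E, q) = 260*E*q + q = q + 260*E*q)
1/(u(33, 413) + (-480150/m + 393852/477158)) = 1/(413*(1 + 260*33) + (-480150/(-43555) + 393852/477158)) = 1/(413*(1 + 8580) + (-480150*(-1/43555) + 393852*(1/477158))) = 1/(413*8581 + (96030/8711 + 8562/10373)) = 1/(3543953 + 1070702772/90359203) = 1/(320229839252231/90359203) = 90359203/320229839252231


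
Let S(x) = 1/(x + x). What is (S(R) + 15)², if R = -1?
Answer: 841/4 ≈ 210.25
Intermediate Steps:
S(x) = 1/(2*x)
(S(R) + 15)² = ((½)/(-1) + 15)² = ((½)*(-1) + 15)² = (-½ + 15)² = (29/2)² = 841/4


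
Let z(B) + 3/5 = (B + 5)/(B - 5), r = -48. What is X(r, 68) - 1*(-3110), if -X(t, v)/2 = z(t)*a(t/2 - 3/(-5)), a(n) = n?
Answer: 4133854/1325 ≈ 3119.9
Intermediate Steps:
z(B) = -⅗ + (5 + B)/(-5 + B) (z(B) = -⅗ + (B + 5)/(B - 5) = -⅗ + (5 + B)/(-5 + B))
X(t, v) = -4*(20 + t)*(⅗ + t/2)/(5*(-5 + t)) (X(t, v) = -2*2*(20 + t)/(5*(-5 + t))*(t/2 - 3/(-5)) = -2*2*(20 + t)/(5*(-5 + t))*(t*(½) - 3*(-⅕)) = -2*2*(20 + t)/(5*(-5 + t))*(t/2 + ⅗) = -2*2*(20 + t)/(5*(-5 + t))*(⅗ + t/2) = -4*(20 + t)*(⅗ + t/2)/(5*(-5 + t)))
X(r, 68) - 1*(-3110) = -2*(6 + 5*(-48))*(20 - 48)/(-125 + 25*(-48)) - 1*(-3110) = -2*(6 - 240)*(-28)/(-125 - 1200) + 3110 = -2*(-234)*(-28)/(-1325) + 3110 = -2*(-1/1325)*(-234)*(-28) + 3110 = 13104/1325 + 3110 = 4133854/1325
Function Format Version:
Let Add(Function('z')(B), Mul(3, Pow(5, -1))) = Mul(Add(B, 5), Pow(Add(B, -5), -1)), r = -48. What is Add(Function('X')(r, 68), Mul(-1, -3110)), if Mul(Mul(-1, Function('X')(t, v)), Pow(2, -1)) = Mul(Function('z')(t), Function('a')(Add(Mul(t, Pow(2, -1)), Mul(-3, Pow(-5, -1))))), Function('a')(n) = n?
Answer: Rational(4133854, 1325) ≈ 3119.9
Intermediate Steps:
Function('z')(B) = Add(Rational(-3, 5), Mul(Pow(Add(-5, B), -1), Add(5, B))) (Function('z')(B) = Add(Rational(-3, 5), Mul(Add(B, 5), Pow(Add(B, -5), -1))) = Add(Rational(-3, 5), Mul(Add(5, B), Pow(Add(-5, B), -1))) = Add(Rational(-3, 5), Mul(Pow(Add(-5, B), -1), Add(5, B))))
Function('X')(t, v) = Mul(Rational(-4, 5), Pow(Add(-5, t), -1), Add(20, t), Add(Rational(3, 5), Mul(Rational(1, 2), t))) (Function('X')(t, v) = Mul(-2, Mul(Mul(Rational(2, 5), Pow(Add(-5, t), -1), Add(20, t)), Add(Mul(t, Pow(2, -1)), Mul(-3, Pow(-5, -1))))) = Mul(-2, Mul(Mul(Rational(2, 5), Pow(Add(-5, t), -1), Add(20, t)), Add(Mul(t, Rational(1, 2)), Mul(-3, Rational(-1, 5))))) = Mul(-2, Mul(Mul(Rational(2, 5), Pow(Add(-5, t), -1), Add(20, t)), Add(Mul(Rational(1, 2), t), Rational(3, 5)))) = Mul(-2, Mul(Mul(Rational(2, 5), Pow(Add(-5, t), -1), Add(20, t)), Add(Rational(3, 5), Mul(Rational(1, 2), t)))) = Mul(-2, Mul(Rational(2, 5), Pow(Add(-5, t), -1), Add(20, t), Add(Rational(3, 5), Mul(Rational(1, 2), t)))) = Mul(Rational(-4, 5), Pow(Add(-5, t), -1), Add(20, t), Add(Rational(3, 5), Mul(Rational(1, 2), t))))
Add(Function('X')(r, 68), Mul(-1, -3110)) = Add(Mul(-2, Pow(Add(-125, Mul(25, -48)), -1), Add(6, Mul(5, -48)), Add(20, -48)), Mul(-1, -3110)) = Add(Mul(-2, Pow(Add(-125, -1200), -1), Add(6, -240), -28), 3110) = Add(Mul(-2, Pow(-1325, -1), -234, -28), 3110) = Add(Mul(-2, Rational(-1, 1325), -234, -28), 3110) = Add(Rational(13104, 1325), 3110) = Rational(4133854, 1325)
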